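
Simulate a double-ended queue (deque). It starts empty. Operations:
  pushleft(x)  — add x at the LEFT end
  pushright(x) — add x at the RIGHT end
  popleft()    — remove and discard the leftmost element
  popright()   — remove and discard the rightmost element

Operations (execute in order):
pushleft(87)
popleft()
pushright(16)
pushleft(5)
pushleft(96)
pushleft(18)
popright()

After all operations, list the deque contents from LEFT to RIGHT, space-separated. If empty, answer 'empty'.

pushleft(87): [87]
popleft(): []
pushright(16): [16]
pushleft(5): [5, 16]
pushleft(96): [96, 5, 16]
pushleft(18): [18, 96, 5, 16]
popright(): [18, 96, 5]

Answer: 18 96 5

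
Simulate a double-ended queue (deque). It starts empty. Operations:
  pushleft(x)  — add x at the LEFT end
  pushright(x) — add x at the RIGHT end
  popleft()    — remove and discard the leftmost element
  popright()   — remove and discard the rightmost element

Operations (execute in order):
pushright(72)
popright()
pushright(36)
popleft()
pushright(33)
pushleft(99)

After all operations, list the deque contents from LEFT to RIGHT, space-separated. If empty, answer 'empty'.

pushright(72): [72]
popright(): []
pushright(36): [36]
popleft(): []
pushright(33): [33]
pushleft(99): [99, 33]

Answer: 99 33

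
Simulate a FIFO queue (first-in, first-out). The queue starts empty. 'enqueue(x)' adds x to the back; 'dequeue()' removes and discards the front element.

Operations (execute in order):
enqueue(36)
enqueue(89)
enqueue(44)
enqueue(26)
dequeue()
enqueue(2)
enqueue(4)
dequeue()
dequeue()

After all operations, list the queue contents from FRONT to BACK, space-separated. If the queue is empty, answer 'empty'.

Answer: 26 2 4

Derivation:
enqueue(36): [36]
enqueue(89): [36, 89]
enqueue(44): [36, 89, 44]
enqueue(26): [36, 89, 44, 26]
dequeue(): [89, 44, 26]
enqueue(2): [89, 44, 26, 2]
enqueue(4): [89, 44, 26, 2, 4]
dequeue(): [44, 26, 2, 4]
dequeue(): [26, 2, 4]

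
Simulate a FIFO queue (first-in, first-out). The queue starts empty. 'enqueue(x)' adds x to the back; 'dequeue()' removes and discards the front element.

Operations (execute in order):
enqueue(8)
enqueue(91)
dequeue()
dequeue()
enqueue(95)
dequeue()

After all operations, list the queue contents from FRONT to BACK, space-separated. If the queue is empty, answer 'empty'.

enqueue(8): [8]
enqueue(91): [8, 91]
dequeue(): [91]
dequeue(): []
enqueue(95): [95]
dequeue(): []

Answer: empty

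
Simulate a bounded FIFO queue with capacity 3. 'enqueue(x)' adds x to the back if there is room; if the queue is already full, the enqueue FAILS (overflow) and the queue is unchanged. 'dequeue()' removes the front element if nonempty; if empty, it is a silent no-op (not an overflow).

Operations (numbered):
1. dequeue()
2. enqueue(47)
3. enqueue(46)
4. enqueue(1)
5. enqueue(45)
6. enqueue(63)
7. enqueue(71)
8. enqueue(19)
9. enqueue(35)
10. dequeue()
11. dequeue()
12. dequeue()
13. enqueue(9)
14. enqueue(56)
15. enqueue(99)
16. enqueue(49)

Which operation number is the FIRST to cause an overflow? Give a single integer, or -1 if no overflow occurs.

Answer: 5

Derivation:
1. dequeue(): empty, no-op, size=0
2. enqueue(47): size=1
3. enqueue(46): size=2
4. enqueue(1): size=3
5. enqueue(45): size=3=cap → OVERFLOW (fail)
6. enqueue(63): size=3=cap → OVERFLOW (fail)
7. enqueue(71): size=3=cap → OVERFLOW (fail)
8. enqueue(19): size=3=cap → OVERFLOW (fail)
9. enqueue(35): size=3=cap → OVERFLOW (fail)
10. dequeue(): size=2
11. dequeue(): size=1
12. dequeue(): size=0
13. enqueue(9): size=1
14. enqueue(56): size=2
15. enqueue(99): size=3
16. enqueue(49): size=3=cap → OVERFLOW (fail)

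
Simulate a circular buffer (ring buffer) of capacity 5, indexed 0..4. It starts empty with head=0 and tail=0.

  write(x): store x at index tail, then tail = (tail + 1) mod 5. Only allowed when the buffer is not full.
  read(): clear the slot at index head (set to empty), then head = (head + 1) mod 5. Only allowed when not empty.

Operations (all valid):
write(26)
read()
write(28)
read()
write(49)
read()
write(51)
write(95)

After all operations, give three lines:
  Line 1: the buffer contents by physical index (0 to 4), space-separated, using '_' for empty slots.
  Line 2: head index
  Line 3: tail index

write(26): buf=[26 _ _ _ _], head=0, tail=1, size=1
read(): buf=[_ _ _ _ _], head=1, tail=1, size=0
write(28): buf=[_ 28 _ _ _], head=1, tail=2, size=1
read(): buf=[_ _ _ _ _], head=2, tail=2, size=0
write(49): buf=[_ _ 49 _ _], head=2, tail=3, size=1
read(): buf=[_ _ _ _ _], head=3, tail=3, size=0
write(51): buf=[_ _ _ 51 _], head=3, tail=4, size=1
write(95): buf=[_ _ _ 51 95], head=3, tail=0, size=2

Answer: _ _ _ 51 95
3
0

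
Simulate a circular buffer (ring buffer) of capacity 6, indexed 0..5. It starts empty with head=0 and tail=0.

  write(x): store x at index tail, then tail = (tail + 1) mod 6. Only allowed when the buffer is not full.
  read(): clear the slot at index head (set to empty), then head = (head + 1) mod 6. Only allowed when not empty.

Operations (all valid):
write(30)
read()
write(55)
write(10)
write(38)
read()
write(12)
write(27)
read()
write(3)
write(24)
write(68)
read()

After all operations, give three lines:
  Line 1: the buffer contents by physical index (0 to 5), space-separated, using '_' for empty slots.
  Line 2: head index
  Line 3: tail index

Answer: 3 24 68 _ 12 27
4
3

Derivation:
write(30): buf=[30 _ _ _ _ _], head=0, tail=1, size=1
read(): buf=[_ _ _ _ _ _], head=1, tail=1, size=0
write(55): buf=[_ 55 _ _ _ _], head=1, tail=2, size=1
write(10): buf=[_ 55 10 _ _ _], head=1, tail=3, size=2
write(38): buf=[_ 55 10 38 _ _], head=1, tail=4, size=3
read(): buf=[_ _ 10 38 _ _], head=2, tail=4, size=2
write(12): buf=[_ _ 10 38 12 _], head=2, tail=5, size=3
write(27): buf=[_ _ 10 38 12 27], head=2, tail=0, size=4
read(): buf=[_ _ _ 38 12 27], head=3, tail=0, size=3
write(3): buf=[3 _ _ 38 12 27], head=3, tail=1, size=4
write(24): buf=[3 24 _ 38 12 27], head=3, tail=2, size=5
write(68): buf=[3 24 68 38 12 27], head=3, tail=3, size=6
read(): buf=[3 24 68 _ 12 27], head=4, tail=3, size=5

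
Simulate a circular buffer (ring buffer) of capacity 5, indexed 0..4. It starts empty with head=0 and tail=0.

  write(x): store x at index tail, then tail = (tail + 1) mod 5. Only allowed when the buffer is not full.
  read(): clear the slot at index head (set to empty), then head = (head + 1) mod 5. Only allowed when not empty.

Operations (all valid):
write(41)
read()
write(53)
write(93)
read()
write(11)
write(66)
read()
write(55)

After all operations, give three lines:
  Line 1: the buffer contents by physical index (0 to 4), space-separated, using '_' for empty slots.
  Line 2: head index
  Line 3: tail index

write(41): buf=[41 _ _ _ _], head=0, tail=1, size=1
read(): buf=[_ _ _ _ _], head=1, tail=1, size=0
write(53): buf=[_ 53 _ _ _], head=1, tail=2, size=1
write(93): buf=[_ 53 93 _ _], head=1, tail=3, size=2
read(): buf=[_ _ 93 _ _], head=2, tail=3, size=1
write(11): buf=[_ _ 93 11 _], head=2, tail=4, size=2
write(66): buf=[_ _ 93 11 66], head=2, tail=0, size=3
read(): buf=[_ _ _ 11 66], head=3, tail=0, size=2
write(55): buf=[55 _ _ 11 66], head=3, tail=1, size=3

Answer: 55 _ _ 11 66
3
1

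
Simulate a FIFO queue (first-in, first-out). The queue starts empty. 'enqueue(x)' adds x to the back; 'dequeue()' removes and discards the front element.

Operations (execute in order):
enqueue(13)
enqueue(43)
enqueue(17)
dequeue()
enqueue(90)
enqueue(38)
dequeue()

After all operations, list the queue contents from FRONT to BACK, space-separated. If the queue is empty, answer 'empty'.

Answer: 17 90 38

Derivation:
enqueue(13): [13]
enqueue(43): [13, 43]
enqueue(17): [13, 43, 17]
dequeue(): [43, 17]
enqueue(90): [43, 17, 90]
enqueue(38): [43, 17, 90, 38]
dequeue(): [17, 90, 38]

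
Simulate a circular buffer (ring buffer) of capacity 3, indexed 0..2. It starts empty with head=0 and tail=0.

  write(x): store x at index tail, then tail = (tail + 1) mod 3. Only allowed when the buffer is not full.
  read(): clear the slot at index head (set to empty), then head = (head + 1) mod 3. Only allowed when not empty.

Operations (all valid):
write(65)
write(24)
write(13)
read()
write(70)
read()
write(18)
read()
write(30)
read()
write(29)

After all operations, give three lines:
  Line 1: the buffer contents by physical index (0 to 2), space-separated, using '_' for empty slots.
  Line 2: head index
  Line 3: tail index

write(65): buf=[65 _ _], head=0, tail=1, size=1
write(24): buf=[65 24 _], head=0, tail=2, size=2
write(13): buf=[65 24 13], head=0, tail=0, size=3
read(): buf=[_ 24 13], head=1, tail=0, size=2
write(70): buf=[70 24 13], head=1, tail=1, size=3
read(): buf=[70 _ 13], head=2, tail=1, size=2
write(18): buf=[70 18 13], head=2, tail=2, size=3
read(): buf=[70 18 _], head=0, tail=2, size=2
write(30): buf=[70 18 30], head=0, tail=0, size=3
read(): buf=[_ 18 30], head=1, tail=0, size=2
write(29): buf=[29 18 30], head=1, tail=1, size=3

Answer: 29 18 30
1
1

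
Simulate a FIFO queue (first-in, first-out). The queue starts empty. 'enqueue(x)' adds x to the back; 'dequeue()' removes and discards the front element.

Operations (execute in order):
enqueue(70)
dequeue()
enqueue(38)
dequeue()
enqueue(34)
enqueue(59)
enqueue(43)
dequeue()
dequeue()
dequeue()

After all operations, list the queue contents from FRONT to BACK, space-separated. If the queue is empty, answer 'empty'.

enqueue(70): [70]
dequeue(): []
enqueue(38): [38]
dequeue(): []
enqueue(34): [34]
enqueue(59): [34, 59]
enqueue(43): [34, 59, 43]
dequeue(): [59, 43]
dequeue(): [43]
dequeue(): []

Answer: empty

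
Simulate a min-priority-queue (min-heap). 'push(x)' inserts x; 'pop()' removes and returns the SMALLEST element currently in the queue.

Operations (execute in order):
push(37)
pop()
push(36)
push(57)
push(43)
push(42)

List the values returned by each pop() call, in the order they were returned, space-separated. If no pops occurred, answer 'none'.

Answer: 37

Derivation:
push(37): heap contents = [37]
pop() → 37: heap contents = []
push(36): heap contents = [36]
push(57): heap contents = [36, 57]
push(43): heap contents = [36, 43, 57]
push(42): heap contents = [36, 42, 43, 57]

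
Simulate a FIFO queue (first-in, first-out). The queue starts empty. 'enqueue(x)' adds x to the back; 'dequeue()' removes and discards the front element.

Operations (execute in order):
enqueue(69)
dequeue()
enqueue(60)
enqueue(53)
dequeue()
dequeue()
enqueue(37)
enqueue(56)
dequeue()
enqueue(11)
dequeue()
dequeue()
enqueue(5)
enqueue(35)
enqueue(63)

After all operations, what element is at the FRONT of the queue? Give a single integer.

Answer: 5

Derivation:
enqueue(69): queue = [69]
dequeue(): queue = []
enqueue(60): queue = [60]
enqueue(53): queue = [60, 53]
dequeue(): queue = [53]
dequeue(): queue = []
enqueue(37): queue = [37]
enqueue(56): queue = [37, 56]
dequeue(): queue = [56]
enqueue(11): queue = [56, 11]
dequeue(): queue = [11]
dequeue(): queue = []
enqueue(5): queue = [5]
enqueue(35): queue = [5, 35]
enqueue(63): queue = [5, 35, 63]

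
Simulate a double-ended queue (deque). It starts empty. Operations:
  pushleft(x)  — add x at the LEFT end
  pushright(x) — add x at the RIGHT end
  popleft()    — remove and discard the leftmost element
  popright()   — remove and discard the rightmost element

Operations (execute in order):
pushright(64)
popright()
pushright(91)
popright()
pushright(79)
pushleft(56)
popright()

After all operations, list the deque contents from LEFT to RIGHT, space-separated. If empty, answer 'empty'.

Answer: 56

Derivation:
pushright(64): [64]
popright(): []
pushright(91): [91]
popright(): []
pushright(79): [79]
pushleft(56): [56, 79]
popright(): [56]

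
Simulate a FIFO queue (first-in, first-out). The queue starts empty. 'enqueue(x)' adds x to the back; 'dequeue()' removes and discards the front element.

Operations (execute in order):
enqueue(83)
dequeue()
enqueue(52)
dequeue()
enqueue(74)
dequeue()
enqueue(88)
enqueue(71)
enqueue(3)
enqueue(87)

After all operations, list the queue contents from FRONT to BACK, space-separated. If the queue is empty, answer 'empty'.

enqueue(83): [83]
dequeue(): []
enqueue(52): [52]
dequeue(): []
enqueue(74): [74]
dequeue(): []
enqueue(88): [88]
enqueue(71): [88, 71]
enqueue(3): [88, 71, 3]
enqueue(87): [88, 71, 3, 87]

Answer: 88 71 3 87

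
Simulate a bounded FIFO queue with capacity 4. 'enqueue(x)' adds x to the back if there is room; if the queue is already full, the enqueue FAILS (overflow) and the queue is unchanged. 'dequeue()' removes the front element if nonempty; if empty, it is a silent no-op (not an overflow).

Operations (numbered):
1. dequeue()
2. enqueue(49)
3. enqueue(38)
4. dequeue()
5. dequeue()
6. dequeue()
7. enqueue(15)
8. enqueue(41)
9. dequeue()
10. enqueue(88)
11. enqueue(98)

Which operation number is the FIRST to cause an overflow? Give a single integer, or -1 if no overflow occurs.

1. dequeue(): empty, no-op, size=0
2. enqueue(49): size=1
3. enqueue(38): size=2
4. dequeue(): size=1
5. dequeue(): size=0
6. dequeue(): empty, no-op, size=0
7. enqueue(15): size=1
8. enqueue(41): size=2
9. dequeue(): size=1
10. enqueue(88): size=2
11. enqueue(98): size=3

Answer: -1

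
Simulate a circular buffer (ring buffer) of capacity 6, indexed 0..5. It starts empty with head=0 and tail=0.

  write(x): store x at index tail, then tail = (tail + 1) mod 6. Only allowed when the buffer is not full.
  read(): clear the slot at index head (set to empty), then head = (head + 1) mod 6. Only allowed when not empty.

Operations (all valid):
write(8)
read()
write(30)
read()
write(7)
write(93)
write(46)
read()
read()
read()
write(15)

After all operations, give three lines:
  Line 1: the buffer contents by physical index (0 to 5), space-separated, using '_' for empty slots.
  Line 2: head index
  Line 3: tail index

write(8): buf=[8 _ _ _ _ _], head=0, tail=1, size=1
read(): buf=[_ _ _ _ _ _], head=1, tail=1, size=0
write(30): buf=[_ 30 _ _ _ _], head=1, tail=2, size=1
read(): buf=[_ _ _ _ _ _], head=2, tail=2, size=0
write(7): buf=[_ _ 7 _ _ _], head=2, tail=3, size=1
write(93): buf=[_ _ 7 93 _ _], head=2, tail=4, size=2
write(46): buf=[_ _ 7 93 46 _], head=2, tail=5, size=3
read(): buf=[_ _ _ 93 46 _], head=3, tail=5, size=2
read(): buf=[_ _ _ _ 46 _], head=4, tail=5, size=1
read(): buf=[_ _ _ _ _ _], head=5, tail=5, size=0
write(15): buf=[_ _ _ _ _ 15], head=5, tail=0, size=1

Answer: _ _ _ _ _ 15
5
0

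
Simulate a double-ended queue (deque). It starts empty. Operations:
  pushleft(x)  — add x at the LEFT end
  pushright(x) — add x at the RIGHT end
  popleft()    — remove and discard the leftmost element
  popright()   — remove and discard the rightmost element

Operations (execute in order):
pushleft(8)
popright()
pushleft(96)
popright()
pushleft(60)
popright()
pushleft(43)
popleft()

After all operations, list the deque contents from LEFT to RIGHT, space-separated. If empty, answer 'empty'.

Answer: empty

Derivation:
pushleft(8): [8]
popright(): []
pushleft(96): [96]
popright(): []
pushleft(60): [60]
popright(): []
pushleft(43): [43]
popleft(): []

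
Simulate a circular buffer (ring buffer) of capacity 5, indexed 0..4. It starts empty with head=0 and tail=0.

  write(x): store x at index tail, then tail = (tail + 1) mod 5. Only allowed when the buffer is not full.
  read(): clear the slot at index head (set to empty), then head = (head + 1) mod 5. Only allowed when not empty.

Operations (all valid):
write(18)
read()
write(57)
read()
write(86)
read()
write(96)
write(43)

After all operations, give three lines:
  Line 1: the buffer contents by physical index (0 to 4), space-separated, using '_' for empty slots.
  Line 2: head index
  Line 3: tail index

write(18): buf=[18 _ _ _ _], head=0, tail=1, size=1
read(): buf=[_ _ _ _ _], head=1, tail=1, size=0
write(57): buf=[_ 57 _ _ _], head=1, tail=2, size=1
read(): buf=[_ _ _ _ _], head=2, tail=2, size=0
write(86): buf=[_ _ 86 _ _], head=2, tail=3, size=1
read(): buf=[_ _ _ _ _], head=3, tail=3, size=0
write(96): buf=[_ _ _ 96 _], head=3, tail=4, size=1
write(43): buf=[_ _ _ 96 43], head=3, tail=0, size=2

Answer: _ _ _ 96 43
3
0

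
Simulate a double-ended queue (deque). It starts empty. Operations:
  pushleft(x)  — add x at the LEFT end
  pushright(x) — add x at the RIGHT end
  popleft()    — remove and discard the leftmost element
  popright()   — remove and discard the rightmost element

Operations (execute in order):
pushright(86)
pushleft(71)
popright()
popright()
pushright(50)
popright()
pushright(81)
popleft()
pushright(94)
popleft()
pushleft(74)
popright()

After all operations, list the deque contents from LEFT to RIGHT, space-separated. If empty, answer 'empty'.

pushright(86): [86]
pushleft(71): [71, 86]
popright(): [71]
popright(): []
pushright(50): [50]
popright(): []
pushright(81): [81]
popleft(): []
pushright(94): [94]
popleft(): []
pushleft(74): [74]
popright(): []

Answer: empty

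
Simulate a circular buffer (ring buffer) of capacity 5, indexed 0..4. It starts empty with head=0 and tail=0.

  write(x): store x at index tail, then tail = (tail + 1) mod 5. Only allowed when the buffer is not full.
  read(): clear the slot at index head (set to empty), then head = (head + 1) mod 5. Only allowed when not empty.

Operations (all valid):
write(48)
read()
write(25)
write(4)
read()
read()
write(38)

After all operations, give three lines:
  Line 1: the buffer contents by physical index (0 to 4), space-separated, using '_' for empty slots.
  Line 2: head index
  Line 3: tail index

write(48): buf=[48 _ _ _ _], head=0, tail=1, size=1
read(): buf=[_ _ _ _ _], head=1, tail=1, size=0
write(25): buf=[_ 25 _ _ _], head=1, tail=2, size=1
write(4): buf=[_ 25 4 _ _], head=1, tail=3, size=2
read(): buf=[_ _ 4 _ _], head=2, tail=3, size=1
read(): buf=[_ _ _ _ _], head=3, tail=3, size=0
write(38): buf=[_ _ _ 38 _], head=3, tail=4, size=1

Answer: _ _ _ 38 _
3
4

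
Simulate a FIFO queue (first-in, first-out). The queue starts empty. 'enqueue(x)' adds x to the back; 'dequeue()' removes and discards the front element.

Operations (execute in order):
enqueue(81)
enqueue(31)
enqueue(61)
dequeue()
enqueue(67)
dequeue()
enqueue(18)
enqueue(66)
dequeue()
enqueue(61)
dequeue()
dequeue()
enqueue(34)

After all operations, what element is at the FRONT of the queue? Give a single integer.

Answer: 66

Derivation:
enqueue(81): queue = [81]
enqueue(31): queue = [81, 31]
enqueue(61): queue = [81, 31, 61]
dequeue(): queue = [31, 61]
enqueue(67): queue = [31, 61, 67]
dequeue(): queue = [61, 67]
enqueue(18): queue = [61, 67, 18]
enqueue(66): queue = [61, 67, 18, 66]
dequeue(): queue = [67, 18, 66]
enqueue(61): queue = [67, 18, 66, 61]
dequeue(): queue = [18, 66, 61]
dequeue(): queue = [66, 61]
enqueue(34): queue = [66, 61, 34]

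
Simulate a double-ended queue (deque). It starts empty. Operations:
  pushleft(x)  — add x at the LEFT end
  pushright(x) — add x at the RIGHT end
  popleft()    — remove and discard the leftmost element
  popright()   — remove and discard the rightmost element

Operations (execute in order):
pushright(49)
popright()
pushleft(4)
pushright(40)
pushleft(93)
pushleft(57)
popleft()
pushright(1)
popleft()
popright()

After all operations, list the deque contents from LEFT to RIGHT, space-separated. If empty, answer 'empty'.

Answer: 4 40

Derivation:
pushright(49): [49]
popright(): []
pushleft(4): [4]
pushright(40): [4, 40]
pushleft(93): [93, 4, 40]
pushleft(57): [57, 93, 4, 40]
popleft(): [93, 4, 40]
pushright(1): [93, 4, 40, 1]
popleft(): [4, 40, 1]
popright(): [4, 40]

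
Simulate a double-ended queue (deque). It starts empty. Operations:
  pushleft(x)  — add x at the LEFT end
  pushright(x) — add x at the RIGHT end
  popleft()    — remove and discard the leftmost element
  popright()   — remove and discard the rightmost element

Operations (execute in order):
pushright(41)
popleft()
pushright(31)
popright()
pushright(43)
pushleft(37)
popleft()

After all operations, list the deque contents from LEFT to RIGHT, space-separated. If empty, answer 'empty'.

Answer: 43

Derivation:
pushright(41): [41]
popleft(): []
pushright(31): [31]
popright(): []
pushright(43): [43]
pushleft(37): [37, 43]
popleft(): [43]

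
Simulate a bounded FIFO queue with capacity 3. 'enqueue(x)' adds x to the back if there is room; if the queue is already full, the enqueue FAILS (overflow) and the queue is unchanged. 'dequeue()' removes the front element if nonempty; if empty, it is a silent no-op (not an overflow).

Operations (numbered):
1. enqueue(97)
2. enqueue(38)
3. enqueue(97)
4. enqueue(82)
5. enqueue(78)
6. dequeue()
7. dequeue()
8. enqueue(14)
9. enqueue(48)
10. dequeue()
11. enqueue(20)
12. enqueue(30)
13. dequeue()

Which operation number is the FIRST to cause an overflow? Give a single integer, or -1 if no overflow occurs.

Answer: 4

Derivation:
1. enqueue(97): size=1
2. enqueue(38): size=2
3. enqueue(97): size=3
4. enqueue(82): size=3=cap → OVERFLOW (fail)
5. enqueue(78): size=3=cap → OVERFLOW (fail)
6. dequeue(): size=2
7. dequeue(): size=1
8. enqueue(14): size=2
9. enqueue(48): size=3
10. dequeue(): size=2
11. enqueue(20): size=3
12. enqueue(30): size=3=cap → OVERFLOW (fail)
13. dequeue(): size=2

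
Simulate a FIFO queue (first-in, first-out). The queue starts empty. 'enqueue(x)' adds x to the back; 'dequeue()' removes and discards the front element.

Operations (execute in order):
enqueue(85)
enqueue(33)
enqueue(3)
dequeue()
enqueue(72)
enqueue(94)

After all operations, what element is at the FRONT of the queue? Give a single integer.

Answer: 33

Derivation:
enqueue(85): queue = [85]
enqueue(33): queue = [85, 33]
enqueue(3): queue = [85, 33, 3]
dequeue(): queue = [33, 3]
enqueue(72): queue = [33, 3, 72]
enqueue(94): queue = [33, 3, 72, 94]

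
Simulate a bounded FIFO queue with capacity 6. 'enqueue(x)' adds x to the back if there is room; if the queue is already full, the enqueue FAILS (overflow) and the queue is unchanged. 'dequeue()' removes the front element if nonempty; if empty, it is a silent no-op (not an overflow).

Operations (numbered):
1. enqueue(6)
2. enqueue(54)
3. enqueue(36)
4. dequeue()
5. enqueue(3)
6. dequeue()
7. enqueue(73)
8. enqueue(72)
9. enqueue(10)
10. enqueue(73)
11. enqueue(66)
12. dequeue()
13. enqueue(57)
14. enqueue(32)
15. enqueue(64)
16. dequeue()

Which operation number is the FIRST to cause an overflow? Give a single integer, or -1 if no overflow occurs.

1. enqueue(6): size=1
2. enqueue(54): size=2
3. enqueue(36): size=3
4. dequeue(): size=2
5. enqueue(3): size=3
6. dequeue(): size=2
7. enqueue(73): size=3
8. enqueue(72): size=4
9. enqueue(10): size=5
10. enqueue(73): size=6
11. enqueue(66): size=6=cap → OVERFLOW (fail)
12. dequeue(): size=5
13. enqueue(57): size=6
14. enqueue(32): size=6=cap → OVERFLOW (fail)
15. enqueue(64): size=6=cap → OVERFLOW (fail)
16. dequeue(): size=5

Answer: 11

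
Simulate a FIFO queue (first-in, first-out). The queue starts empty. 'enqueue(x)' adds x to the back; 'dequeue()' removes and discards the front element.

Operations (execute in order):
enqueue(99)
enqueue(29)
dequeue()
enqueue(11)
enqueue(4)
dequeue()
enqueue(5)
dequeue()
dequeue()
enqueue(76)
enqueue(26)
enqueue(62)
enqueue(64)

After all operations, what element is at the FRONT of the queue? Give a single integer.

Answer: 5

Derivation:
enqueue(99): queue = [99]
enqueue(29): queue = [99, 29]
dequeue(): queue = [29]
enqueue(11): queue = [29, 11]
enqueue(4): queue = [29, 11, 4]
dequeue(): queue = [11, 4]
enqueue(5): queue = [11, 4, 5]
dequeue(): queue = [4, 5]
dequeue(): queue = [5]
enqueue(76): queue = [5, 76]
enqueue(26): queue = [5, 76, 26]
enqueue(62): queue = [5, 76, 26, 62]
enqueue(64): queue = [5, 76, 26, 62, 64]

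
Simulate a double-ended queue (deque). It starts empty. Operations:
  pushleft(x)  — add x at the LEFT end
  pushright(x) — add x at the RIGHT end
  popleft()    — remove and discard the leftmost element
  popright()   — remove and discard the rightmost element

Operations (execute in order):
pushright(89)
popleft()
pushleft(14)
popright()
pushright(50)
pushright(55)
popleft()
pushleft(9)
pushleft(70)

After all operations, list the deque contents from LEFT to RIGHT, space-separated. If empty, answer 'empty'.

pushright(89): [89]
popleft(): []
pushleft(14): [14]
popright(): []
pushright(50): [50]
pushright(55): [50, 55]
popleft(): [55]
pushleft(9): [9, 55]
pushleft(70): [70, 9, 55]

Answer: 70 9 55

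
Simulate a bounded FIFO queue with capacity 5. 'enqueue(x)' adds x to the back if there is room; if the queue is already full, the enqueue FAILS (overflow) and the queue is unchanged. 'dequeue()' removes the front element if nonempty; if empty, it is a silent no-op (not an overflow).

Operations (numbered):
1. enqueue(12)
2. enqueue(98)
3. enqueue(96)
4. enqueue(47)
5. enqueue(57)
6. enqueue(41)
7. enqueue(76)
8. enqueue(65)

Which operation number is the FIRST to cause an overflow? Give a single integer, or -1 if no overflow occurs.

Answer: 6

Derivation:
1. enqueue(12): size=1
2. enqueue(98): size=2
3. enqueue(96): size=3
4. enqueue(47): size=4
5. enqueue(57): size=5
6. enqueue(41): size=5=cap → OVERFLOW (fail)
7. enqueue(76): size=5=cap → OVERFLOW (fail)
8. enqueue(65): size=5=cap → OVERFLOW (fail)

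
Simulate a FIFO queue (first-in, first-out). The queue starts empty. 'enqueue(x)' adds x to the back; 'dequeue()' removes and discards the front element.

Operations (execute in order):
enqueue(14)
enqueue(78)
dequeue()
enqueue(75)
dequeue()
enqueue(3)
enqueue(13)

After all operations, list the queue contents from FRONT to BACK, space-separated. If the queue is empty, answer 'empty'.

enqueue(14): [14]
enqueue(78): [14, 78]
dequeue(): [78]
enqueue(75): [78, 75]
dequeue(): [75]
enqueue(3): [75, 3]
enqueue(13): [75, 3, 13]

Answer: 75 3 13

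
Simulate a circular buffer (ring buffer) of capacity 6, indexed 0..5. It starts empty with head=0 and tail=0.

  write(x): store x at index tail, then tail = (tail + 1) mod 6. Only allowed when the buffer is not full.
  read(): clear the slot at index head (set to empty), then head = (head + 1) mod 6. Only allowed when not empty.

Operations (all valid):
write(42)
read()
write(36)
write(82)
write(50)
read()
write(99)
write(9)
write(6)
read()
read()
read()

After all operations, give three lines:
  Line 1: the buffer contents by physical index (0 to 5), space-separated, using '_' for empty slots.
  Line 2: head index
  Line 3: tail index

write(42): buf=[42 _ _ _ _ _], head=0, tail=1, size=1
read(): buf=[_ _ _ _ _ _], head=1, tail=1, size=0
write(36): buf=[_ 36 _ _ _ _], head=1, tail=2, size=1
write(82): buf=[_ 36 82 _ _ _], head=1, tail=3, size=2
write(50): buf=[_ 36 82 50 _ _], head=1, tail=4, size=3
read(): buf=[_ _ 82 50 _ _], head=2, tail=4, size=2
write(99): buf=[_ _ 82 50 99 _], head=2, tail=5, size=3
write(9): buf=[_ _ 82 50 99 9], head=2, tail=0, size=4
write(6): buf=[6 _ 82 50 99 9], head=2, tail=1, size=5
read(): buf=[6 _ _ 50 99 9], head=3, tail=1, size=4
read(): buf=[6 _ _ _ 99 9], head=4, tail=1, size=3
read(): buf=[6 _ _ _ _ 9], head=5, tail=1, size=2

Answer: 6 _ _ _ _ 9
5
1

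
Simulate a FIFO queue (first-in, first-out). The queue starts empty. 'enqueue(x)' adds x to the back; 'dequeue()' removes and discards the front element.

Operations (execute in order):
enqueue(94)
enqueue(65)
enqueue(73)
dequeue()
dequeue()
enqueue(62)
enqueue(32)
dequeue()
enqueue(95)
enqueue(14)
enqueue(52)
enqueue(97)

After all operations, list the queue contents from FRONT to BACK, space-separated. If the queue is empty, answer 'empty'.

Answer: 62 32 95 14 52 97

Derivation:
enqueue(94): [94]
enqueue(65): [94, 65]
enqueue(73): [94, 65, 73]
dequeue(): [65, 73]
dequeue(): [73]
enqueue(62): [73, 62]
enqueue(32): [73, 62, 32]
dequeue(): [62, 32]
enqueue(95): [62, 32, 95]
enqueue(14): [62, 32, 95, 14]
enqueue(52): [62, 32, 95, 14, 52]
enqueue(97): [62, 32, 95, 14, 52, 97]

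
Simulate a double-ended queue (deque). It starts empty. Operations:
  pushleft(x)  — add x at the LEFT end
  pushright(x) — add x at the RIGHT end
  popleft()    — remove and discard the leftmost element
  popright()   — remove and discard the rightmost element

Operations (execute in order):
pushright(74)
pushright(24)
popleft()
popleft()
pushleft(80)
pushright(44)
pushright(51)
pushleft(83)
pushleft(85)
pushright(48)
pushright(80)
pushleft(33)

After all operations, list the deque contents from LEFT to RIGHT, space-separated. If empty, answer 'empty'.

Answer: 33 85 83 80 44 51 48 80

Derivation:
pushright(74): [74]
pushright(24): [74, 24]
popleft(): [24]
popleft(): []
pushleft(80): [80]
pushright(44): [80, 44]
pushright(51): [80, 44, 51]
pushleft(83): [83, 80, 44, 51]
pushleft(85): [85, 83, 80, 44, 51]
pushright(48): [85, 83, 80, 44, 51, 48]
pushright(80): [85, 83, 80, 44, 51, 48, 80]
pushleft(33): [33, 85, 83, 80, 44, 51, 48, 80]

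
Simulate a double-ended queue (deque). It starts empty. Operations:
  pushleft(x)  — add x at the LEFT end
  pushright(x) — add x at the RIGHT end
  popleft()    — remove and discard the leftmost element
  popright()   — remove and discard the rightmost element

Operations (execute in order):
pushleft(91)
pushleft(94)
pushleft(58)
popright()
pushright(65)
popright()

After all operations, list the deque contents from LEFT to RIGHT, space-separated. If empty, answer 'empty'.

Answer: 58 94

Derivation:
pushleft(91): [91]
pushleft(94): [94, 91]
pushleft(58): [58, 94, 91]
popright(): [58, 94]
pushright(65): [58, 94, 65]
popright(): [58, 94]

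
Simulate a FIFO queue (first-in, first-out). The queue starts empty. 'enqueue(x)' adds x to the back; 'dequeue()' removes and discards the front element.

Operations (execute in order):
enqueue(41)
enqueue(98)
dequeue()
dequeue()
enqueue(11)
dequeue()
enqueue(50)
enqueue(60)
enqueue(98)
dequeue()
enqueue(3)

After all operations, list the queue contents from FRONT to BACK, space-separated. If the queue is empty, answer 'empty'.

enqueue(41): [41]
enqueue(98): [41, 98]
dequeue(): [98]
dequeue(): []
enqueue(11): [11]
dequeue(): []
enqueue(50): [50]
enqueue(60): [50, 60]
enqueue(98): [50, 60, 98]
dequeue(): [60, 98]
enqueue(3): [60, 98, 3]

Answer: 60 98 3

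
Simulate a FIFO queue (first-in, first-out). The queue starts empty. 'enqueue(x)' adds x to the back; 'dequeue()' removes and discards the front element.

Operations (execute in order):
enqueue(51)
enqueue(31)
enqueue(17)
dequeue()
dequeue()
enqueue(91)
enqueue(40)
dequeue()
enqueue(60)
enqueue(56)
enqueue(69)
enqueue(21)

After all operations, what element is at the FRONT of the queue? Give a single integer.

enqueue(51): queue = [51]
enqueue(31): queue = [51, 31]
enqueue(17): queue = [51, 31, 17]
dequeue(): queue = [31, 17]
dequeue(): queue = [17]
enqueue(91): queue = [17, 91]
enqueue(40): queue = [17, 91, 40]
dequeue(): queue = [91, 40]
enqueue(60): queue = [91, 40, 60]
enqueue(56): queue = [91, 40, 60, 56]
enqueue(69): queue = [91, 40, 60, 56, 69]
enqueue(21): queue = [91, 40, 60, 56, 69, 21]

Answer: 91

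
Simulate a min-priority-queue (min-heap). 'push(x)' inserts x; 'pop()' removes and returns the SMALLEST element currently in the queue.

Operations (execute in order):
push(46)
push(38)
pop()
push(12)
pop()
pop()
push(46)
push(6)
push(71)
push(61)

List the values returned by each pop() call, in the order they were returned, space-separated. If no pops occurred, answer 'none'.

Answer: 38 12 46

Derivation:
push(46): heap contents = [46]
push(38): heap contents = [38, 46]
pop() → 38: heap contents = [46]
push(12): heap contents = [12, 46]
pop() → 12: heap contents = [46]
pop() → 46: heap contents = []
push(46): heap contents = [46]
push(6): heap contents = [6, 46]
push(71): heap contents = [6, 46, 71]
push(61): heap contents = [6, 46, 61, 71]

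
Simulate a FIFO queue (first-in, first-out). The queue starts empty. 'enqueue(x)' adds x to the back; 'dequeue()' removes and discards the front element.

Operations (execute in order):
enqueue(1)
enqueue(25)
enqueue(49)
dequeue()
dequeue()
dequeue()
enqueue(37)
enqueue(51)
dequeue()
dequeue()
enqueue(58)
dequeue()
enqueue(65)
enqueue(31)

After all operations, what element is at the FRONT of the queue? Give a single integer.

Answer: 65

Derivation:
enqueue(1): queue = [1]
enqueue(25): queue = [1, 25]
enqueue(49): queue = [1, 25, 49]
dequeue(): queue = [25, 49]
dequeue(): queue = [49]
dequeue(): queue = []
enqueue(37): queue = [37]
enqueue(51): queue = [37, 51]
dequeue(): queue = [51]
dequeue(): queue = []
enqueue(58): queue = [58]
dequeue(): queue = []
enqueue(65): queue = [65]
enqueue(31): queue = [65, 31]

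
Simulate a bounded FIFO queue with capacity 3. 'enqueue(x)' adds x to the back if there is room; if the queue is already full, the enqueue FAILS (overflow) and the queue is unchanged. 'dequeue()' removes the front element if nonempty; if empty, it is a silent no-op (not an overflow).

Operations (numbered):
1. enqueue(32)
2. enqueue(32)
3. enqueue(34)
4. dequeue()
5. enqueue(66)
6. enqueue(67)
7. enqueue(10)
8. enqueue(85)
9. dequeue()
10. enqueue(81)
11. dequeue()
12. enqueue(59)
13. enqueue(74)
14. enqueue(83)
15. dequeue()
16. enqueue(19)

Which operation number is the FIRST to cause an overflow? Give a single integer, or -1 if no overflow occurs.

1. enqueue(32): size=1
2. enqueue(32): size=2
3. enqueue(34): size=3
4. dequeue(): size=2
5. enqueue(66): size=3
6. enqueue(67): size=3=cap → OVERFLOW (fail)
7. enqueue(10): size=3=cap → OVERFLOW (fail)
8. enqueue(85): size=3=cap → OVERFLOW (fail)
9. dequeue(): size=2
10. enqueue(81): size=3
11. dequeue(): size=2
12. enqueue(59): size=3
13. enqueue(74): size=3=cap → OVERFLOW (fail)
14. enqueue(83): size=3=cap → OVERFLOW (fail)
15. dequeue(): size=2
16. enqueue(19): size=3

Answer: 6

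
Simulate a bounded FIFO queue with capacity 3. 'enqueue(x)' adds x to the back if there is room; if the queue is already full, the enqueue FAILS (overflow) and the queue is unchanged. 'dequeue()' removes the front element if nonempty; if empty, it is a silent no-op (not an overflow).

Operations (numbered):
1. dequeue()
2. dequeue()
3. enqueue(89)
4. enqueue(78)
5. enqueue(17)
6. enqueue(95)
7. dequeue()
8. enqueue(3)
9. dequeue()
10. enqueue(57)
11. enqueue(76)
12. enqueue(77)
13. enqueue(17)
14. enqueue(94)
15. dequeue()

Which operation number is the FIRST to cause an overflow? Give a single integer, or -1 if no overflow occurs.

1. dequeue(): empty, no-op, size=0
2. dequeue(): empty, no-op, size=0
3. enqueue(89): size=1
4. enqueue(78): size=2
5. enqueue(17): size=3
6. enqueue(95): size=3=cap → OVERFLOW (fail)
7. dequeue(): size=2
8. enqueue(3): size=3
9. dequeue(): size=2
10. enqueue(57): size=3
11. enqueue(76): size=3=cap → OVERFLOW (fail)
12. enqueue(77): size=3=cap → OVERFLOW (fail)
13. enqueue(17): size=3=cap → OVERFLOW (fail)
14. enqueue(94): size=3=cap → OVERFLOW (fail)
15. dequeue(): size=2

Answer: 6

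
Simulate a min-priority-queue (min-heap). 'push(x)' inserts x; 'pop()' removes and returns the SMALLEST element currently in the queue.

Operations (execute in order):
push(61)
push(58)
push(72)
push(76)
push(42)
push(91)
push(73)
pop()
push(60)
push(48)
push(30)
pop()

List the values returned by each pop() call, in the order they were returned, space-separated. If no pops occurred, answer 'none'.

Answer: 42 30

Derivation:
push(61): heap contents = [61]
push(58): heap contents = [58, 61]
push(72): heap contents = [58, 61, 72]
push(76): heap contents = [58, 61, 72, 76]
push(42): heap contents = [42, 58, 61, 72, 76]
push(91): heap contents = [42, 58, 61, 72, 76, 91]
push(73): heap contents = [42, 58, 61, 72, 73, 76, 91]
pop() → 42: heap contents = [58, 61, 72, 73, 76, 91]
push(60): heap contents = [58, 60, 61, 72, 73, 76, 91]
push(48): heap contents = [48, 58, 60, 61, 72, 73, 76, 91]
push(30): heap contents = [30, 48, 58, 60, 61, 72, 73, 76, 91]
pop() → 30: heap contents = [48, 58, 60, 61, 72, 73, 76, 91]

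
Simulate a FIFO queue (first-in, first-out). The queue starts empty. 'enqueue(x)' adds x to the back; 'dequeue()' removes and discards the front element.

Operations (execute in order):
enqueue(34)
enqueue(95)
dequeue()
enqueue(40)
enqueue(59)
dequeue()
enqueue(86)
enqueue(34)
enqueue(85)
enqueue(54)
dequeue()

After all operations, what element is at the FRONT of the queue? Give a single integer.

enqueue(34): queue = [34]
enqueue(95): queue = [34, 95]
dequeue(): queue = [95]
enqueue(40): queue = [95, 40]
enqueue(59): queue = [95, 40, 59]
dequeue(): queue = [40, 59]
enqueue(86): queue = [40, 59, 86]
enqueue(34): queue = [40, 59, 86, 34]
enqueue(85): queue = [40, 59, 86, 34, 85]
enqueue(54): queue = [40, 59, 86, 34, 85, 54]
dequeue(): queue = [59, 86, 34, 85, 54]

Answer: 59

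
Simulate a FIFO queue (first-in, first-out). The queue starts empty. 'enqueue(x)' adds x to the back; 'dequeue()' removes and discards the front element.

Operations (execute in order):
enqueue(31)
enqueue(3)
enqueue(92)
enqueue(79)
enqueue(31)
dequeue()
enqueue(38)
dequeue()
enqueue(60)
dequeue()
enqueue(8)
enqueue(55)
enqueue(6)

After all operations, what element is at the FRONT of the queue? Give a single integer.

Answer: 79

Derivation:
enqueue(31): queue = [31]
enqueue(3): queue = [31, 3]
enqueue(92): queue = [31, 3, 92]
enqueue(79): queue = [31, 3, 92, 79]
enqueue(31): queue = [31, 3, 92, 79, 31]
dequeue(): queue = [3, 92, 79, 31]
enqueue(38): queue = [3, 92, 79, 31, 38]
dequeue(): queue = [92, 79, 31, 38]
enqueue(60): queue = [92, 79, 31, 38, 60]
dequeue(): queue = [79, 31, 38, 60]
enqueue(8): queue = [79, 31, 38, 60, 8]
enqueue(55): queue = [79, 31, 38, 60, 8, 55]
enqueue(6): queue = [79, 31, 38, 60, 8, 55, 6]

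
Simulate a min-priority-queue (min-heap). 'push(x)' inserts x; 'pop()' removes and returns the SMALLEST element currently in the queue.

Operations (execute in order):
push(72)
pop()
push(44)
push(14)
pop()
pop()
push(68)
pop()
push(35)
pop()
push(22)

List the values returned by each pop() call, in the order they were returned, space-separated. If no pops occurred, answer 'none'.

Answer: 72 14 44 68 35

Derivation:
push(72): heap contents = [72]
pop() → 72: heap contents = []
push(44): heap contents = [44]
push(14): heap contents = [14, 44]
pop() → 14: heap contents = [44]
pop() → 44: heap contents = []
push(68): heap contents = [68]
pop() → 68: heap contents = []
push(35): heap contents = [35]
pop() → 35: heap contents = []
push(22): heap contents = [22]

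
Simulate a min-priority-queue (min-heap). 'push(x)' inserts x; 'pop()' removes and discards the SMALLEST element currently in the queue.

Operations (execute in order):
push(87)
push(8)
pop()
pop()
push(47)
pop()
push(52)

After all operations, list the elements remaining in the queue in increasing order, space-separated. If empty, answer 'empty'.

push(87): heap contents = [87]
push(8): heap contents = [8, 87]
pop() → 8: heap contents = [87]
pop() → 87: heap contents = []
push(47): heap contents = [47]
pop() → 47: heap contents = []
push(52): heap contents = [52]

Answer: 52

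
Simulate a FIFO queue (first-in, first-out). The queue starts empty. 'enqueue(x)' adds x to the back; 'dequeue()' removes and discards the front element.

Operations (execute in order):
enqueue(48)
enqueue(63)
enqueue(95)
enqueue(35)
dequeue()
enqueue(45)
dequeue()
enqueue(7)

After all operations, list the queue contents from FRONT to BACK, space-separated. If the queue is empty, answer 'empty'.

Answer: 95 35 45 7

Derivation:
enqueue(48): [48]
enqueue(63): [48, 63]
enqueue(95): [48, 63, 95]
enqueue(35): [48, 63, 95, 35]
dequeue(): [63, 95, 35]
enqueue(45): [63, 95, 35, 45]
dequeue(): [95, 35, 45]
enqueue(7): [95, 35, 45, 7]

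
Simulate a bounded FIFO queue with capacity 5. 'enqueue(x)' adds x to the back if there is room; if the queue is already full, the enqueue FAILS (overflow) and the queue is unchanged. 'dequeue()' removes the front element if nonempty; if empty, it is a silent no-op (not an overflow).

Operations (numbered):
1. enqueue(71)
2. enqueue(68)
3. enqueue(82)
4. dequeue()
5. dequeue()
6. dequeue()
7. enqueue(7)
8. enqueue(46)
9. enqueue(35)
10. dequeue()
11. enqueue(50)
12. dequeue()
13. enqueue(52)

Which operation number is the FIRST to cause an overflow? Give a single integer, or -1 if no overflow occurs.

1. enqueue(71): size=1
2. enqueue(68): size=2
3. enqueue(82): size=3
4. dequeue(): size=2
5. dequeue(): size=1
6. dequeue(): size=0
7. enqueue(7): size=1
8. enqueue(46): size=2
9. enqueue(35): size=3
10. dequeue(): size=2
11. enqueue(50): size=3
12. dequeue(): size=2
13. enqueue(52): size=3

Answer: -1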